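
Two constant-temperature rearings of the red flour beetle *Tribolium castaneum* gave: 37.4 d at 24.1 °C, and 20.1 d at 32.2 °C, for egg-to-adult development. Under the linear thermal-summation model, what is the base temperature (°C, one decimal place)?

14.7 °C

Equal thermal constants: D₁(T₁ − T_b) = D₂(T₂ − T_b).
37.4·(24.1 − T_b) = 20.1·(32.2 − T_b)
T_b = (37.4·24.1 − 20.1·32.2) / (37.4 − 20.1) = 254.12 / 17.3 = 14.689 °C ≈ 14.7 °C.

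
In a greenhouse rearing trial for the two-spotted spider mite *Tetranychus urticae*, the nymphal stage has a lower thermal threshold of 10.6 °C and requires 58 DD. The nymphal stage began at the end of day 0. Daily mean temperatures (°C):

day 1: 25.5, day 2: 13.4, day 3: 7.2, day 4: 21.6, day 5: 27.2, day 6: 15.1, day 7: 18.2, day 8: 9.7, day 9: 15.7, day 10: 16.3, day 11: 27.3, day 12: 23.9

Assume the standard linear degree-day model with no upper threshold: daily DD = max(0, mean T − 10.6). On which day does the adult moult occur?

Daily DD above 10.6 °C: 14.9, 2.8, 0.0, 11.0, 16.6, 4.5, 7.6, 0.0, 5.1, 5.7, 16.7, 13.3.
Cumulative: 14.9, 17.7, 17.7, 28.7, 45.3, 49.8, 57.4, 57.4, 62.5, 68.2, 84.9, 98.2.
The total first reaches 58 DD on day 9.

day 9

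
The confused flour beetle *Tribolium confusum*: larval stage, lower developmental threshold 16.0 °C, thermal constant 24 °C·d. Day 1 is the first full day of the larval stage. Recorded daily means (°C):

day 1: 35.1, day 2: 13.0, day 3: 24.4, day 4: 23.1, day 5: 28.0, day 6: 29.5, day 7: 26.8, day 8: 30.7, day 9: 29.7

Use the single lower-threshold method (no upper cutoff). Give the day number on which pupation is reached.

Daily DD above 16.0 °C: 19.1, 0.0, 8.4, 7.1, 12.0, 13.5, 10.8, 14.7, 13.7.
Cumulative: 19.1, 19.1, 27.5, 34.6, 46.6, 60.1, 70.9, 85.6, 99.3.
The total first reaches 24 DD on day 3.

day 3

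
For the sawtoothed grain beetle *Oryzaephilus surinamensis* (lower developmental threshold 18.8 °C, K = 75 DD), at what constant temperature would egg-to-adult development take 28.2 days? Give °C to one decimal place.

21.5 °C

Required daily accumulation = 75 / 28.2 = 2.660 DD/day.
T = T_base + 2.660 = 18.8 + 2.660 = 21.460 ≈ 21.5 °C.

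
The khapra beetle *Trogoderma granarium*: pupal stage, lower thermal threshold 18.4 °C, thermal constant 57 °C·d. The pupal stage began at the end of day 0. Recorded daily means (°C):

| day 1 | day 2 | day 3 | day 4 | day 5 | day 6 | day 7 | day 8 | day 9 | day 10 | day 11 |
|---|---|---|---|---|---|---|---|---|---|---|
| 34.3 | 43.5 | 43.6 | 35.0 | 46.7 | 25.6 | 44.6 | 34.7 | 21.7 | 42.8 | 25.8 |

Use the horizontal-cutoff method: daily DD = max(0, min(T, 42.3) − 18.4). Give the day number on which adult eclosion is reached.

Daily DD above 18.4 °C (capped at 23.9): 15.9, 23.9, 23.9, 16.6, 23.9, 7.2, 23.9, 16.3, 3.3, 23.9, 7.4.
Cumulative: 15.9, 39.8, 63.7, 80.3, 104.2, 111.4, 135.3, 151.6, 154.9, 178.8, 186.2.
The total first reaches 57 DD on day 3.

day 3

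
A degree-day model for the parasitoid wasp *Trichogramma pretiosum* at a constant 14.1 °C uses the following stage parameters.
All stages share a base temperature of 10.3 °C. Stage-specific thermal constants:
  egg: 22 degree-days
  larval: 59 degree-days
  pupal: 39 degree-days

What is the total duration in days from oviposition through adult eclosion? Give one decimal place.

31.6 days

Daily accumulation at 14.1 °C = 14.1 − 10.3 = 3.8 DD/day.
Total K = 22 + 59 + 39 = 120 DD.
Total duration = 120 / 3.8 = 31.579 ≈ 31.6 days.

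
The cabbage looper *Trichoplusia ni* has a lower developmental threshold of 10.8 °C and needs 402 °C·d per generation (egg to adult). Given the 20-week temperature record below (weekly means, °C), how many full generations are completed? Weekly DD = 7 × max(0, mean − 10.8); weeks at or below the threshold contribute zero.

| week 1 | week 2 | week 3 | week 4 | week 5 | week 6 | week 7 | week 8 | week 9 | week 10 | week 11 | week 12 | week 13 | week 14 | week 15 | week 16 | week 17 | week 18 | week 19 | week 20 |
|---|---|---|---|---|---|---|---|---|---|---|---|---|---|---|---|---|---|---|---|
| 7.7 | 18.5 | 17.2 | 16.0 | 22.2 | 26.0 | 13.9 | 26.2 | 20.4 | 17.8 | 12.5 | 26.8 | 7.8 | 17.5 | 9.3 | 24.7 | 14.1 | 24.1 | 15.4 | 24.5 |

Weekly DD (7 × max(0, T̄ − 10.8)): 0.0, 53.9, 44.8, 36.4, 79.8, 106.4, 21.7, 107.8, 67.2, 49.0, 11.9, 112.0, 0.0, 46.9, 0.0, 97.3, 23.1, 93.1, 32.2, 95.9.
Season total = 1079.4 DD.
Complete generations = ⌊1079.4 / 402⌋ = 2.

2 generations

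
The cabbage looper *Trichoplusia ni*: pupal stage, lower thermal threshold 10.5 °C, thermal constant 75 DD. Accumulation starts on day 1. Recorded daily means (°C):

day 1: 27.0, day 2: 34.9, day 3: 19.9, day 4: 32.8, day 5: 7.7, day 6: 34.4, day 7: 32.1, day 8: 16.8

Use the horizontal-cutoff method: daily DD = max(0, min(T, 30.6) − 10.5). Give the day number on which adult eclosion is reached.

day 6

Daily DD above 10.5 °C (capped at 20.1): 16.5, 20.1, 9.4, 20.1, 0.0, 20.1, 20.1, 6.3.
Cumulative: 16.5, 36.6, 46.0, 66.1, 66.1, 86.2, 106.3, 112.6.
The total first reaches 75 DD on day 6.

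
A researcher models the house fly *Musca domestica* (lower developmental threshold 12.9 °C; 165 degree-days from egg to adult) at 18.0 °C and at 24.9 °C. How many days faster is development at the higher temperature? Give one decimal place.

18.6 days

At 18.0 °C: 165 / (18.0 − 12.9) = 165 / 5.1 = 32.353 d.
At 24.9 °C: 165 / (24.9 − 12.9) = 165 / 12.0 = 13.750 d.
Difference = |32.353 − 13.750| = 18.603 ≈ 18.6 days.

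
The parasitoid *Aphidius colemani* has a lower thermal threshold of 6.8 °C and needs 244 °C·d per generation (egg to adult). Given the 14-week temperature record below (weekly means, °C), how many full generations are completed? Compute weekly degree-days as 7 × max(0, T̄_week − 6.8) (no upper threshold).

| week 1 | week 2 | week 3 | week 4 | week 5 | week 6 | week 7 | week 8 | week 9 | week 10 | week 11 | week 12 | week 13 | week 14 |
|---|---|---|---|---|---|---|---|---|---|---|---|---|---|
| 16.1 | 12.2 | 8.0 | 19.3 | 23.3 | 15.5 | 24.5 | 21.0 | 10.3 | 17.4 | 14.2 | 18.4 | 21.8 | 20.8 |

Weekly DD (7 × max(0, T̄ − 6.8)): 65.1, 37.8, 8.4, 87.5, 115.5, 60.9, 123.9, 99.4, 24.5, 74.2, 51.8, 81.2, 105.0, 98.0.
Season total = 1033.2 DD.
Complete generations = ⌊1033.2 / 244⌋ = 4.

4 generations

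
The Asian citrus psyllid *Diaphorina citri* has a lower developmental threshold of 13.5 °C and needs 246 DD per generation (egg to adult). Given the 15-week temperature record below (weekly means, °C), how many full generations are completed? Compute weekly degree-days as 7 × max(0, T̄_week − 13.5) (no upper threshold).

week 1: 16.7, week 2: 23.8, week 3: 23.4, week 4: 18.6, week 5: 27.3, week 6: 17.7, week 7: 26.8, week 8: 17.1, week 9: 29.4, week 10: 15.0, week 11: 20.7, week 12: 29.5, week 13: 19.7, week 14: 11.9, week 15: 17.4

Weekly DD (7 × max(0, T̄ − 13.5)): 22.4, 72.1, 69.3, 35.7, 96.6, 29.4, 93.1, 25.2, 111.3, 10.5, 50.4, 112.0, 43.4, 0.0, 27.3.
Season total = 798.7 DD.
Complete generations = ⌊798.7 / 246⌋ = 3.

3 generations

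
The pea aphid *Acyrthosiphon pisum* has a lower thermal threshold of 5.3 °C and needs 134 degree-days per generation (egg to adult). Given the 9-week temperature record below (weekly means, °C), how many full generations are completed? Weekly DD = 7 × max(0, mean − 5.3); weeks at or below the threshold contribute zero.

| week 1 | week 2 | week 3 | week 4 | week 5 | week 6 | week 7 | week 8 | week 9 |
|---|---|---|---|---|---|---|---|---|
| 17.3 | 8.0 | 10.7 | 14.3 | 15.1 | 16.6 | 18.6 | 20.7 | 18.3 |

Weekly DD (7 × max(0, T̄ − 5.3)): 84.0, 18.9, 37.8, 63.0, 68.6, 79.1, 93.1, 107.8, 91.0.
Season total = 643.3 DD.
Complete generations = ⌊643.3 / 134⌋ = 4.

4 generations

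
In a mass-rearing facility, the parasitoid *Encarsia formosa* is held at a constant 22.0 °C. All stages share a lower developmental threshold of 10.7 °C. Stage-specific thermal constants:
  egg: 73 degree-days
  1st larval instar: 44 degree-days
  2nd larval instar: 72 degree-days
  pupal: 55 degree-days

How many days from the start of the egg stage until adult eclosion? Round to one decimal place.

21.6 days

Daily accumulation at 22.0 °C = 22.0 − 10.7 = 11.3 DD/day.
Total K = 73 + 44 + 72 + 55 = 244 DD.
Total duration = 244 / 11.3 = 21.593 ≈ 21.6 days.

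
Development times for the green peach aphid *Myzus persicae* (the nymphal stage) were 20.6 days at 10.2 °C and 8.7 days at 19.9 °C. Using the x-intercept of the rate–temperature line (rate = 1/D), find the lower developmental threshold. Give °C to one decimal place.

Under the model K = D·(T − T_b), so D₁·(T₁ − T_b) = D₂·(T₂ − T_b).
20.6·(10.2 − T_b) = 8.7·(19.9 − T_b)
T_b = (20.6·10.2 − 8.7·19.9) / (20.6 − 8.7) = 36.99 / 11.9 = 3.108 °C ≈ 3.1 °C.

3.1 °C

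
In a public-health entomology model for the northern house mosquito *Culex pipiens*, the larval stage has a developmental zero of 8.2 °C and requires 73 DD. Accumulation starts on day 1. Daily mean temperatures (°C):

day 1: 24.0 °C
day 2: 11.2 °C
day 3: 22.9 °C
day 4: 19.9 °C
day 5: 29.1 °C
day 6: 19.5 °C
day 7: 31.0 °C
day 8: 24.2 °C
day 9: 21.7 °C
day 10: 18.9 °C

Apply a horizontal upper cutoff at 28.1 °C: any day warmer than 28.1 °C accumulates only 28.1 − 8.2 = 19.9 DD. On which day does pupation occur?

day 6

Daily DD above 8.2 °C (capped at 19.9): 15.8, 3.0, 14.7, 11.7, 19.9, 11.3, 19.9, 16.0, 13.5, 10.7.
Cumulative: 15.8, 18.8, 33.5, 45.2, 65.1, 76.4, 96.3, 112.3, 125.8, 136.5.
The total first reaches 73 DD on day 6.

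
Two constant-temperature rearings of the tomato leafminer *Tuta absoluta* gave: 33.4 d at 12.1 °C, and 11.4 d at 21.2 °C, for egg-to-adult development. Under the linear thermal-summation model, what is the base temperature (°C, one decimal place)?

Linear rate model ⇒ the product D·(T − T_b) is constant across temperatures.
33.4·(12.1 − T_b) = 11.4·(21.2 − T_b)
T_b = (33.4·12.1 − 11.4·21.2) / (33.4 − 11.4) = 162.46 / 22.0 = 7.385 °C ≈ 7.4 °C.

7.4 °C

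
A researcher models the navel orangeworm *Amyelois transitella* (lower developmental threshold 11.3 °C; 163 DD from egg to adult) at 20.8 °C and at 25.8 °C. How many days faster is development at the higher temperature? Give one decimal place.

At 20.8 °C: 163 / (20.8 − 11.3) = 163 / 9.5 = 17.158 d.
At 25.8 °C: 163 / (25.8 − 11.3) = 163 / 14.5 = 11.241 d.
Difference = |17.158 − 11.241| = 5.917 ≈ 5.9 days.

5.9 days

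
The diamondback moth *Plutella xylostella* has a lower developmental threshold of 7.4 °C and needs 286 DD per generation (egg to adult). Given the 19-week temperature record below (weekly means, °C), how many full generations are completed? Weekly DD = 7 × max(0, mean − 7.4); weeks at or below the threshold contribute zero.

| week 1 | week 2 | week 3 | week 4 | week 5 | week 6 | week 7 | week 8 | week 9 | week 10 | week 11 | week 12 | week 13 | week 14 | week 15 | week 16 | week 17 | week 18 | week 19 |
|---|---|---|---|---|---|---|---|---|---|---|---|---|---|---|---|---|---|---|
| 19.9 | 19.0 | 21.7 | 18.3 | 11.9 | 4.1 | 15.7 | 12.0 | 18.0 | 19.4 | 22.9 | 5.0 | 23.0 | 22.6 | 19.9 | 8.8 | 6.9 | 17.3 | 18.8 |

4 generations

Weekly DD (7 × max(0, T̄ − 7.4)): 87.5, 81.2, 100.1, 76.3, 31.5, 0.0, 58.1, 32.2, 74.2, 84.0, 108.5, 0.0, 109.2, 106.4, 87.5, 9.8, 0.0, 69.3, 79.8.
Season total = 1195.6 DD.
Complete generations = ⌊1195.6 / 286⌋ = 4.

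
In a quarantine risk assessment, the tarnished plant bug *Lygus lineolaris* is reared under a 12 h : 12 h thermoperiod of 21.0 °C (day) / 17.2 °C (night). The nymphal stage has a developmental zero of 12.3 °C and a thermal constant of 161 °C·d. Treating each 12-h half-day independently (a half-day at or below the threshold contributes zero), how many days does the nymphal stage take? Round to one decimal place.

Day half: max(0, 21.0 − 12.3) × 0.5 = 8.7 × 0.5 = 4.35 DD.
Night half: max(0, 17.2 − 12.3) × 0.5 = 4.9 × 0.5 = 2.45 DD.
Per 24 h: 6.80 DD/day.
Duration = 161 / 6.80 = 23.676 ≈ 23.7 days.

23.7 days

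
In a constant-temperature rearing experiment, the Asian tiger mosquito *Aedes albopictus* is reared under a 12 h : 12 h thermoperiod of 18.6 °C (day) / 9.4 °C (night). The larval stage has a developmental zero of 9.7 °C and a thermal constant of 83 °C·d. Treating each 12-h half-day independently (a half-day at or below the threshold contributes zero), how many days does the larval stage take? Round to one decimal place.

18.7 days

Day half: max(0, 18.6 − 9.7) × 0.5 = 8.9 × 0.5 = 4.45 DD.
Night half: max(0, 9.4 − 9.7) × 0.5 = 0.0 × 0.5 = 0.00 DD.
Per 24 h: 4.45 DD/day.
Duration = 83 / 4.45 = 18.652 ≈ 18.7 days.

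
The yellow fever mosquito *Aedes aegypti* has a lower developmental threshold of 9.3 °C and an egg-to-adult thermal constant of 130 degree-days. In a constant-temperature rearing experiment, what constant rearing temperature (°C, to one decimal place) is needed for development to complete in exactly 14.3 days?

Required daily accumulation = 130 / 14.3 = 9.091 DD/day.
T = T_base + 9.091 = 9.3 + 9.091 = 18.391 ≈ 18.4 °C.

18.4 °C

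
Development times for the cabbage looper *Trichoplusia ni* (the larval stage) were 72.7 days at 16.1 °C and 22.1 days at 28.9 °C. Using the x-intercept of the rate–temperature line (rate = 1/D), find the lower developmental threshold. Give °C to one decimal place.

10.5 °C

Under the model K = D·(T − T_b), so D₁·(T₁ − T_b) = D₂·(T₂ − T_b).
72.7·(16.1 − T_b) = 22.1·(28.9 − T_b)
T_b = (72.7·16.1 − 22.1·28.9) / (72.7 − 22.1) = 531.78 / 50.6 = 10.509 °C ≈ 10.5 °C.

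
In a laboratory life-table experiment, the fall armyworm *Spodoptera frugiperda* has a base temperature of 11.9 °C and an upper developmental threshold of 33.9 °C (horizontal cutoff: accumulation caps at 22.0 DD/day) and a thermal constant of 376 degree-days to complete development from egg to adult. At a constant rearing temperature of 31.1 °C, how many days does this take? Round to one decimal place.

Daily accumulation = 31.1 − 11.9 = 19.2 DD/day.
Duration = 376 / 19.2 = 19.583 ≈ 19.6 days.

19.6 days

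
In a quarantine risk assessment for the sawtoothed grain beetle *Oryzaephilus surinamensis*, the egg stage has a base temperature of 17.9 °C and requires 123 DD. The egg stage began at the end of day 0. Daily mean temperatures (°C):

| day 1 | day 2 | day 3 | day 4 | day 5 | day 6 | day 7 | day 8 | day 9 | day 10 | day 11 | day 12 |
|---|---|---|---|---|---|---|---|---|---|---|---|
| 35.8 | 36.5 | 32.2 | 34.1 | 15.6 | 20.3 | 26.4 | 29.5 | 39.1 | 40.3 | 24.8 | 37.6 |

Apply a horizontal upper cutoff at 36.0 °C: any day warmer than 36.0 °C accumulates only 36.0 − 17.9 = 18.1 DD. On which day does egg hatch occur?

day 10

Daily DD above 17.9 °C (capped at 18.1): 17.9, 18.1, 14.3, 16.2, 0.0, 2.4, 8.5, 11.6, 18.1, 18.1, 6.9, 18.1.
Cumulative: 17.9, 36.0, 50.3, 66.5, 66.5, 68.9, 77.4, 89.0, 107.1, 125.2, 132.1, 150.2.
The total first reaches 123 DD on day 10.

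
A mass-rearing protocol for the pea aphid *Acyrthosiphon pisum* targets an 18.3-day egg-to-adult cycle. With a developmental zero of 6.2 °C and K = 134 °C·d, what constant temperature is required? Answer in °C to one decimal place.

13.5 °C

Required daily accumulation = 134 / 18.3 = 7.322 DD/day.
T = T_base + 7.322 = 6.2 + 7.322 = 13.522 ≈ 13.5 °C.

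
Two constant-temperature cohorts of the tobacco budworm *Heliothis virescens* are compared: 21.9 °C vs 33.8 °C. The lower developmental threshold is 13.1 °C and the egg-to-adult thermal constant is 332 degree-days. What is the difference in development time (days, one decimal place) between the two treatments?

21.7 days

At 21.9 °C: 332 / (21.9 − 13.1) = 332 / 8.8 = 37.727 d.
At 33.8 °C: 332 / (33.8 − 13.1) = 332 / 20.7 = 16.039 d.
Difference = |37.727 − 16.039| = 21.689 ≈ 21.7 days.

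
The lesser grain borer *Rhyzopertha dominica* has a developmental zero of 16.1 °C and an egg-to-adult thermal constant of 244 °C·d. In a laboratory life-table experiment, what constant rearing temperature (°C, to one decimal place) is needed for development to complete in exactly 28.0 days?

Required daily accumulation = 244 / 28.0 = 8.714 DD/day.
T = T_base + 8.714 = 16.1 + 8.714 = 24.814 ≈ 24.8 °C.

24.8 °C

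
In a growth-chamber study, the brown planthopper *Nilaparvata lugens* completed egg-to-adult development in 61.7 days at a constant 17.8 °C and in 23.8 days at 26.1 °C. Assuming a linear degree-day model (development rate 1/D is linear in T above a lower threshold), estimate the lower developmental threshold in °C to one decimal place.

12.6 °C

Under the model K = D·(T − T_b), so D₁·(T₁ − T_b) = D₂·(T₂ − T_b).
61.7·(17.8 − T_b) = 23.8·(26.1 − T_b)
T_b = (61.7·17.8 − 23.8·26.1) / (61.7 − 23.8) = 477.08 / 37.9 = 12.588 °C ≈ 12.6 °C.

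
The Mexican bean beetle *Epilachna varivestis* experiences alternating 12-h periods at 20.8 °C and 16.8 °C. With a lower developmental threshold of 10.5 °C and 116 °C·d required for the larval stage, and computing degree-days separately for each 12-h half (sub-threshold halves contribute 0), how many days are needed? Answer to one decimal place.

Day half: max(0, 20.8 − 10.5) × 0.5 = 10.3 × 0.5 = 5.15 DD.
Night half: max(0, 16.8 − 10.5) × 0.5 = 6.3 × 0.5 = 3.15 DD.
Per 24 h: 8.30 DD/day.
Duration = 116 / 8.30 = 13.976 ≈ 14.0 days.

14.0 days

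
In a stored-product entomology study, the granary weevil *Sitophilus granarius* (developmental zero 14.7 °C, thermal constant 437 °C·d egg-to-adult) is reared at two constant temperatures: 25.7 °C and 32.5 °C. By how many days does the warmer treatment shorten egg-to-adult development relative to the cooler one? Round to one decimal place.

At 25.7 °C: 437 / (25.7 − 14.7) = 437 / 11.0 = 39.727 d.
At 32.5 °C: 437 / (32.5 − 14.7) = 437 / 17.8 = 24.551 d.
Difference = |39.727 − 24.551| = 15.177 ≈ 15.2 days.

15.2 days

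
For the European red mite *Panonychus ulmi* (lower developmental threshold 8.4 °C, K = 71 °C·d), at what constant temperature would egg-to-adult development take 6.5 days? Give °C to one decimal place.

19.3 °C

Required daily accumulation = 71 / 6.5 = 10.923 DD/day.
T = T_base + 10.923 = 8.4 + 10.923 = 19.323 ≈ 19.3 °C.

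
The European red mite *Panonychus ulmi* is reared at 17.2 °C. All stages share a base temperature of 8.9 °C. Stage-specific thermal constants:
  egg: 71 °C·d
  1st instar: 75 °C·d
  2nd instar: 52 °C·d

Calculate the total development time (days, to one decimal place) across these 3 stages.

23.9 days

Daily accumulation at 17.2 °C = 17.2 − 8.9 = 8.3 DD/day.
Total K = 71 + 75 + 52 = 198 DD.
Total duration = 198 / 8.3 = 23.855 ≈ 23.9 days.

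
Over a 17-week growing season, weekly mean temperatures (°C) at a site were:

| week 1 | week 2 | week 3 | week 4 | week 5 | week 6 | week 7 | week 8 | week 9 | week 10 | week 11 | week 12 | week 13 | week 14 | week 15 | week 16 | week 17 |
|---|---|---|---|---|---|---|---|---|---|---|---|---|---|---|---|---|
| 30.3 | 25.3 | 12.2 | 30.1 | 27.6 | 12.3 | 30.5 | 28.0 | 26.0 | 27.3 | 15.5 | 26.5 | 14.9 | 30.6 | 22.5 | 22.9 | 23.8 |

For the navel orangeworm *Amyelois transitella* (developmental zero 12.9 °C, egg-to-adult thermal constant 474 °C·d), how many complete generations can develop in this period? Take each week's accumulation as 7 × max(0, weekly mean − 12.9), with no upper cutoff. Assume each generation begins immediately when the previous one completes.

Weekly DD (7 × max(0, T̄ − 12.9)): 121.8, 86.8, 0.0, 120.4, 102.9, 0.0, 123.2, 105.7, 91.7, 100.8, 18.2, 95.2, 14.0, 123.9, 67.2, 70.0, 76.3.
Season total = 1318.1 DD.
Complete generations = ⌊1318.1 / 474⌋ = 2.

2 generations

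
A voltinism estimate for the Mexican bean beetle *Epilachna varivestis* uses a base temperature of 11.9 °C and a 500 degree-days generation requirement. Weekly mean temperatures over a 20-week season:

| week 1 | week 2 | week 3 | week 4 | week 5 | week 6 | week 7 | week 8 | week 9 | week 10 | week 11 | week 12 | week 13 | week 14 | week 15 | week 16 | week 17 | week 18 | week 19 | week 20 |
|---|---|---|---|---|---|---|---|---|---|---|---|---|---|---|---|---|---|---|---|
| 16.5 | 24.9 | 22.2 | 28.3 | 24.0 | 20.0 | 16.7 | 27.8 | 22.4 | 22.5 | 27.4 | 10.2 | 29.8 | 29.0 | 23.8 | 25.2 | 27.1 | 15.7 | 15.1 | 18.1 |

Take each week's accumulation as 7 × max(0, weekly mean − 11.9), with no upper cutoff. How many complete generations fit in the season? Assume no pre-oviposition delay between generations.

Weekly DD (7 × max(0, T̄ − 11.9)): 32.2, 91.0, 72.1, 114.8, 84.7, 56.7, 33.6, 111.3, 73.5, 74.2, 108.5, 0.0, 125.3, 119.7, 83.3, 93.1, 106.4, 26.6, 22.4, 43.4.
Season total = 1472.8 DD.
Complete generations = ⌊1472.8 / 500⌋ = 2.

2 generations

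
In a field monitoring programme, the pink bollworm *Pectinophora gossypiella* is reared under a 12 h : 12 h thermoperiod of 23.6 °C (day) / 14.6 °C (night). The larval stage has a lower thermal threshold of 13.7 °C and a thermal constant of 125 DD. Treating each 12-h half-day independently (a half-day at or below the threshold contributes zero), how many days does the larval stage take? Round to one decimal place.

23.1 days

Day half: max(0, 23.6 − 13.7) × 0.5 = 9.9 × 0.5 = 4.95 DD.
Night half: max(0, 14.6 − 13.7) × 0.5 = 0.9 × 0.5 = 0.45 DD.
Per 24 h: 5.40 DD/day.
Duration = 125 / 5.40 = 23.148 ≈ 23.1 days.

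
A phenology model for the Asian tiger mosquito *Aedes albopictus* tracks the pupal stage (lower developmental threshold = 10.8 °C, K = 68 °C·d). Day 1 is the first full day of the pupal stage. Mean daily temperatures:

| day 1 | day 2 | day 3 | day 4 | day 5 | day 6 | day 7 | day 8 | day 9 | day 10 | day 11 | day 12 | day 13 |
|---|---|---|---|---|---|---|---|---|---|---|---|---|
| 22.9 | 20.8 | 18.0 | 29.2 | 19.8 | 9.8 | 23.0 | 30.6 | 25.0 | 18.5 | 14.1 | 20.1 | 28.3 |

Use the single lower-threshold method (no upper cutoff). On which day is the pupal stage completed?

day 7

Daily DD above 10.8 °C: 12.1, 10.0, 7.2, 18.4, 9.0, 0.0, 12.2, 19.8, 14.2, 7.7, 3.3, 9.3, 17.5.
Cumulative: 12.1, 22.1, 29.3, 47.7, 56.7, 56.7, 68.9, 88.7, 102.9, 110.6, 113.9, 123.2, 140.7.
The total first reaches 68 DD on day 7.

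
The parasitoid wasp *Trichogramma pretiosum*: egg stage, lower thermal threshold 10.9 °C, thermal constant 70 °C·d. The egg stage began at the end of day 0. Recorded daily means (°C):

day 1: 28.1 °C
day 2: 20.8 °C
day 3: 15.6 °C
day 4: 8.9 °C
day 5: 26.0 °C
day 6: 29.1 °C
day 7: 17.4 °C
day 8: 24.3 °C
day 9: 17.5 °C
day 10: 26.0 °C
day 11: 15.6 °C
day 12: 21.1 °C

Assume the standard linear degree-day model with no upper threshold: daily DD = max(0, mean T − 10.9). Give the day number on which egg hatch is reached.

day 7

Daily DD above 10.9 °C: 17.2, 9.9, 4.7, 0.0, 15.1, 18.2, 6.5, 13.4, 6.6, 15.1, 4.7, 10.2.
Cumulative: 17.2, 27.1, 31.8, 31.8, 46.9, 65.1, 71.6, 85.0, 91.6, 106.7, 111.4, 121.6.
The total first reaches 70 DD on day 7.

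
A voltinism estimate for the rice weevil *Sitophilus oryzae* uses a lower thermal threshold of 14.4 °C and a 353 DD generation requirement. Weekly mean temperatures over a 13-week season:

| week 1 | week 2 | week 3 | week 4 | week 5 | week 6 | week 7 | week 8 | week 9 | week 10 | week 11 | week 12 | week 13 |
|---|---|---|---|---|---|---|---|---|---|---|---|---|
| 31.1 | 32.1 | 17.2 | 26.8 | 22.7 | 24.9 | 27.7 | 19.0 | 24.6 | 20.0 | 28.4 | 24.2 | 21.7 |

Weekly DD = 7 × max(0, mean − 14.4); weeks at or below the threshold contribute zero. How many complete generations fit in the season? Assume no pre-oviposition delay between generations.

Weekly DD (7 × max(0, T̄ − 14.4)): 116.9, 123.9, 19.6, 86.8, 58.1, 73.5, 93.1, 32.2, 71.4, 39.2, 98.0, 68.6, 51.1.
Season total = 932.4 DD.
Complete generations = ⌊932.4 / 353⌋ = 2.

2 generations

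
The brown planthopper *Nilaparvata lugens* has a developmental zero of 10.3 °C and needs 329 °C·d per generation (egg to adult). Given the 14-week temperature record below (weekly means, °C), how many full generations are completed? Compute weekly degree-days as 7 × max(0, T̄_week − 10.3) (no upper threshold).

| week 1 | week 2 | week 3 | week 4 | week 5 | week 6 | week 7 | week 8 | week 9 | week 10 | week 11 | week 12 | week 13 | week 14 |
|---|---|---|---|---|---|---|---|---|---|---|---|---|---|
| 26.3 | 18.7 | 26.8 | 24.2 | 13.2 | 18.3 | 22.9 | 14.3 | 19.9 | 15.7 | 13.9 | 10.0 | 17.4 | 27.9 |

Weekly DD (7 × max(0, T̄ − 10.3)): 112.0, 58.8, 115.5, 97.3, 20.3, 56.0, 88.2, 28.0, 67.2, 37.8, 25.2, 0.0, 49.7, 123.2.
Season total = 879.2 DD.
Complete generations = ⌊879.2 / 329⌋ = 2.

2 generations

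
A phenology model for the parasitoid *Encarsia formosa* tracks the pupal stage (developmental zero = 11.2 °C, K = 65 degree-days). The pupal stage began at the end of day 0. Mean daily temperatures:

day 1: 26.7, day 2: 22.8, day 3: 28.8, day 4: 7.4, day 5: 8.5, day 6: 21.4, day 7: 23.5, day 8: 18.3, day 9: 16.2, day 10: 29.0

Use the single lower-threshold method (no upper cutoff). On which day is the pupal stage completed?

Daily DD above 11.2 °C: 15.5, 11.6, 17.6, 0.0, 0.0, 10.2, 12.3, 7.1, 5.0, 17.8.
Cumulative: 15.5, 27.1, 44.7, 44.7, 44.7, 54.9, 67.2, 74.3, 79.3, 97.1.
The total first reaches 65 DD on day 7.

day 7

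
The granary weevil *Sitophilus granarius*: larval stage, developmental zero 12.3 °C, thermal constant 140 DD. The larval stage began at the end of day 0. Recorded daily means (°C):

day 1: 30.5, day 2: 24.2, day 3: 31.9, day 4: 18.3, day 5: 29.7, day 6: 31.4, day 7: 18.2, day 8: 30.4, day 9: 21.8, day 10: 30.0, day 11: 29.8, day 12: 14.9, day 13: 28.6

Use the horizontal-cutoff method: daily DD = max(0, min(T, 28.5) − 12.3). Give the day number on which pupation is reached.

Daily DD above 12.3 °C (capped at 16.2): 16.2, 11.9, 16.2, 6.0, 16.2, 16.2, 5.9, 16.2, 9.5, 16.2, 16.2, 2.6, 16.2.
Cumulative: 16.2, 28.1, 44.3, 50.3, 66.5, 82.7, 88.6, 104.8, 114.3, 130.5, 146.7, 149.3, 165.5.
The total first reaches 140 DD on day 11.

day 11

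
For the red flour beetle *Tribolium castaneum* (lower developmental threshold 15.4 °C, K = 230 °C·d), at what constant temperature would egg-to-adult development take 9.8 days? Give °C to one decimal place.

Required daily accumulation = 230 / 9.8 = 23.469 DD/day.
T = T_base + 23.469 = 15.4 + 23.469 = 38.869 ≈ 38.9 °C.

38.9 °C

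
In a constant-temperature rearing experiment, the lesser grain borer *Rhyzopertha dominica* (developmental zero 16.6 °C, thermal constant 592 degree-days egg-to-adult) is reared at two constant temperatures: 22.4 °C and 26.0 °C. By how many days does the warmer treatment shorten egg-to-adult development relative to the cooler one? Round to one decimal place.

At 22.4 °C: 592 / (22.4 − 16.6) = 592 / 5.8 = 102.069 d.
At 26.0 °C: 592 / (26.0 − 16.6) = 592 / 9.4 = 62.979 d.
Difference = |102.069 − 62.979| = 39.090 ≈ 39.1 days.

39.1 days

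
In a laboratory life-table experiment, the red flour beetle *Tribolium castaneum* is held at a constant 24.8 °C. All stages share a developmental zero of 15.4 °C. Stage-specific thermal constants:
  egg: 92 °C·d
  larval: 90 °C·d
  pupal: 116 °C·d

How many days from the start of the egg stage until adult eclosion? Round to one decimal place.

31.7 days

Daily accumulation at 24.8 °C = 24.8 − 15.4 = 9.4 DD/day.
Total K = 92 + 90 + 116 = 298 DD.
Total duration = 298 / 9.4 = 31.702 ≈ 31.7 days.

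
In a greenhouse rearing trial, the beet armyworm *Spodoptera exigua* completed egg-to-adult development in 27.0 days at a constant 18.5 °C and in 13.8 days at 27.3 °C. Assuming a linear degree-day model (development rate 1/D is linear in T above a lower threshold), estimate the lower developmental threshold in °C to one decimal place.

9.3 °C

Equal thermal constants: D₁(T₁ − T_b) = D₂(T₂ − T_b).
27.0·(18.5 − T_b) = 13.8·(27.3 − T_b)
T_b = (27.0·18.5 − 13.8·27.3) / (27.0 − 13.8) = 122.76 / 13.2 = 9.300 °C ≈ 9.3 °C.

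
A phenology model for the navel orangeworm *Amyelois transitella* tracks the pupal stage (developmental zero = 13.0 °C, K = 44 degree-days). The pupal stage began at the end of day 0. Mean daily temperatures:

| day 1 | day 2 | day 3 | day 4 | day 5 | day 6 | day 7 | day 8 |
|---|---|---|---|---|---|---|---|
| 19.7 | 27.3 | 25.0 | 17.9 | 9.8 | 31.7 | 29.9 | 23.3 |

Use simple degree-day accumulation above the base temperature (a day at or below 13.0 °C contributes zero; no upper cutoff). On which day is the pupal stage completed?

day 6

Daily DD above 13.0 °C: 6.7, 14.3, 12.0, 4.9, 0.0, 18.7, 16.9, 10.3.
Cumulative: 6.7, 21.0, 33.0, 37.9, 37.9, 56.6, 73.5, 83.8.
The total first reaches 44 DD on day 6.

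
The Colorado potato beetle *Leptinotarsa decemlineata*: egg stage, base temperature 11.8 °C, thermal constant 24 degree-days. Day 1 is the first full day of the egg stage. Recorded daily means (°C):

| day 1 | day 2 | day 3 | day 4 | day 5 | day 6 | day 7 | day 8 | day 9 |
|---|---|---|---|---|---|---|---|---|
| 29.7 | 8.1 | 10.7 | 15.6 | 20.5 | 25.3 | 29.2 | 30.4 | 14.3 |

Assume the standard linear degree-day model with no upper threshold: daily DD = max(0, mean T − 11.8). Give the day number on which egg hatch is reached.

day 5

Daily DD above 11.8 °C: 17.9, 0.0, 0.0, 3.8, 8.7, 13.5, 17.4, 18.6, 2.5.
Cumulative: 17.9, 17.9, 17.9, 21.7, 30.4, 43.9, 61.3, 79.9, 82.4.
The total first reaches 24 DD on day 5.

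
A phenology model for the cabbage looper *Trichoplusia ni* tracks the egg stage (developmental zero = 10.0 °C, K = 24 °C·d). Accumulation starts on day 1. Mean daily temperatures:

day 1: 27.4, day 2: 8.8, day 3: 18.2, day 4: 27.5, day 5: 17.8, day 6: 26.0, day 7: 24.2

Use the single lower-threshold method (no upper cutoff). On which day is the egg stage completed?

day 3

Daily DD above 10.0 °C: 17.4, 0.0, 8.2, 17.5, 7.8, 16.0, 14.2.
Cumulative: 17.4, 17.4, 25.6, 43.1, 50.9, 66.9, 81.1.
The total first reaches 24 DD on day 3.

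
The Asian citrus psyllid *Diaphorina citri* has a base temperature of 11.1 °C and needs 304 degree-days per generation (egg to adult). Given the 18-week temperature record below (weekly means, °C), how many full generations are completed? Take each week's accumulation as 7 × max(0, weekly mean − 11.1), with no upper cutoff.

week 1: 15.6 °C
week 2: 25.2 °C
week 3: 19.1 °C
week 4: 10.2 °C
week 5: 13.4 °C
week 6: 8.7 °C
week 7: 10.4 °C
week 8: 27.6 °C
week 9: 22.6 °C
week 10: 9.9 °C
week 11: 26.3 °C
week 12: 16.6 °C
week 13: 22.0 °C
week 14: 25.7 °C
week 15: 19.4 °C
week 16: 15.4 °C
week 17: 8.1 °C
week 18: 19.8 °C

2 generations

Weekly DD (7 × max(0, T̄ − 11.1)): 31.5, 98.7, 56.0, 0.0, 16.1, 0.0, 0.0, 115.5, 80.5, 0.0, 106.4, 38.5, 76.3, 102.2, 58.1, 30.1, 0.0, 60.9.
Season total = 870.8 DD.
Complete generations = ⌊870.8 / 304⌋ = 2.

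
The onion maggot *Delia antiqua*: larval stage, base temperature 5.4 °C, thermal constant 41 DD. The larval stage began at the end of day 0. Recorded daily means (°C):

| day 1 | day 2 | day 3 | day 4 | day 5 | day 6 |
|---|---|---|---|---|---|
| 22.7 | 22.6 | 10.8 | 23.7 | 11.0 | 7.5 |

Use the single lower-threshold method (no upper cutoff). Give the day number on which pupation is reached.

day 4

Daily DD above 5.4 °C: 17.3, 17.2, 5.4, 18.3, 5.6, 2.1.
Cumulative: 17.3, 34.5, 39.9, 58.2, 63.8, 65.9.
The total first reaches 41 DD on day 4.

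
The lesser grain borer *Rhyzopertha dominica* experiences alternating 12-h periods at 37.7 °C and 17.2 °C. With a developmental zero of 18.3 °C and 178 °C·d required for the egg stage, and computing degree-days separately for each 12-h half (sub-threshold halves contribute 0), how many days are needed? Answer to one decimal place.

18.4 days

Day half: max(0, 37.7 − 18.3) × 0.5 = 19.4 × 0.5 = 9.70 DD.
Night half: max(0, 17.2 − 18.3) × 0.5 = 0.0 × 0.5 = 0.00 DD.
Per 24 h: 9.70 DD/day.
Duration = 178 / 9.70 = 18.351 ≈ 18.4 days.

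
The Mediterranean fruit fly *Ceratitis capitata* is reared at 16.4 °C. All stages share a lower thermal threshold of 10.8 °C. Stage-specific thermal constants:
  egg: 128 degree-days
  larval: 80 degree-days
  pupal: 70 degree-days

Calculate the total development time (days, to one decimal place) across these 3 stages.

49.6 days

Daily accumulation at 16.4 °C = 16.4 − 10.8 = 5.6 DD/day.
Total K = 128 + 80 + 70 = 278 DD.
Total duration = 278 / 5.6 = 49.643 ≈ 49.6 days.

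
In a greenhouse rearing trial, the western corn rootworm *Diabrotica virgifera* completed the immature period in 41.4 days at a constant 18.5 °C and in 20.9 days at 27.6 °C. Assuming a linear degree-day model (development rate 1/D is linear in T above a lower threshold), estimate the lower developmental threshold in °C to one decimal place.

Linear rate model ⇒ the product D·(T − T_b) is constant across temperatures.
41.4·(18.5 − T_b) = 20.9·(27.6 − T_b)
T_b = (41.4·18.5 − 20.9·27.6) / (41.4 − 20.9) = 189.06 / 20.5 = 9.222 °C ≈ 9.2 °C.

9.2 °C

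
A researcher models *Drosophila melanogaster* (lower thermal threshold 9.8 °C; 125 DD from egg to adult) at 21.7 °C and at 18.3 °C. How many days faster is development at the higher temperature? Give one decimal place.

At 21.7 °C: 125 / (21.7 − 9.8) = 125 / 11.9 = 10.504 d.
At 18.3 °C: 125 / (18.3 − 9.8) = 125 / 8.5 = 14.706 d.
Difference = |10.504 − 14.706| = 4.202 ≈ 4.2 days.

4.2 days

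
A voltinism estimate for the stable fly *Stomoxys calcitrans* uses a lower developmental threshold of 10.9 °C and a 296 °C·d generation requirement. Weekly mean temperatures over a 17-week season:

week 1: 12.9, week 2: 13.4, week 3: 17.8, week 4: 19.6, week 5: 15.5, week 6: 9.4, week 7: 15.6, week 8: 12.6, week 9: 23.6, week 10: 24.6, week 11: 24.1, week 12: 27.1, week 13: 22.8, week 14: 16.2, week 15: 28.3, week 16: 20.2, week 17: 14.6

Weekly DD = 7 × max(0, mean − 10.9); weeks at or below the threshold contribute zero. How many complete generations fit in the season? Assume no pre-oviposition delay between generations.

3 generations

Weekly DD (7 × max(0, T̄ − 10.9)): 14.0, 17.5, 48.3, 60.9, 32.2, 0.0, 32.9, 11.9, 88.9, 95.9, 92.4, 113.4, 83.3, 37.1, 121.8, 65.1, 25.9.
Season total = 941.5 DD.
Complete generations = ⌊941.5 / 296⌋ = 3.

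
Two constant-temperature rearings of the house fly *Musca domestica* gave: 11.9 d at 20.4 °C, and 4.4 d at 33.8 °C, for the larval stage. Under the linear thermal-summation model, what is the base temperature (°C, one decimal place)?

Under the model K = D·(T − T_b), so D₁·(T₁ − T_b) = D₂·(T₂ − T_b).
11.9·(20.4 − T_b) = 4.4·(33.8 − T_b)
T_b = (11.9·20.4 − 4.4·33.8) / (11.9 − 4.4) = 94.04 / 7.5 = 12.539 °C ≈ 12.5 °C.

12.5 °C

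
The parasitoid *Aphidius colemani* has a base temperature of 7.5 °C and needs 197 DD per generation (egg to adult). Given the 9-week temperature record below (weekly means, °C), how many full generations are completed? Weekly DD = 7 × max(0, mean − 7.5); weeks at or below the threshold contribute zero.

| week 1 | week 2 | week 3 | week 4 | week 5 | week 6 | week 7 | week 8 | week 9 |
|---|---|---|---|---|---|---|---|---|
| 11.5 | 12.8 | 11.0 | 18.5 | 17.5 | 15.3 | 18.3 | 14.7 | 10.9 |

2 generations

Weekly DD (7 × max(0, T̄ − 7.5)): 28.0, 37.1, 24.5, 77.0, 70.0, 54.6, 75.6, 50.4, 23.8.
Season total = 441.0 DD.
Complete generations = ⌊441.0 / 197⌋ = 2.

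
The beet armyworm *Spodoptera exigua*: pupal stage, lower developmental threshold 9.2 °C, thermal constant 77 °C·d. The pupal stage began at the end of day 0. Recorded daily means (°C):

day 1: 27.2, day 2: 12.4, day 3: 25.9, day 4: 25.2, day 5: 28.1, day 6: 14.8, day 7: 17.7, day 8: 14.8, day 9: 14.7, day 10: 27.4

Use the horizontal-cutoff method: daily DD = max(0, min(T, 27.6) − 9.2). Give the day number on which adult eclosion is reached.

day 6

Daily DD above 9.2 °C (capped at 18.4): 18.0, 3.2, 16.7, 16.0, 18.4, 5.6, 8.5, 5.6, 5.5, 18.2.
Cumulative: 18.0, 21.2, 37.9, 53.9, 72.3, 77.9, 86.4, 92.0, 97.5, 115.7.
The total first reaches 77 DD on day 6.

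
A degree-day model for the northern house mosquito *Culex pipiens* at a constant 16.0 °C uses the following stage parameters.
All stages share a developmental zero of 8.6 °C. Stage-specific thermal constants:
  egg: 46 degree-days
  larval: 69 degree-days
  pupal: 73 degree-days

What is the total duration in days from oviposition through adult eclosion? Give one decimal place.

25.4 days

Daily accumulation at 16.0 °C = 16.0 − 8.6 = 7.4 DD/day.
Total K = 46 + 69 + 73 = 188 DD.
Total duration = 188 / 7.4 = 25.405 ≈ 25.4 days.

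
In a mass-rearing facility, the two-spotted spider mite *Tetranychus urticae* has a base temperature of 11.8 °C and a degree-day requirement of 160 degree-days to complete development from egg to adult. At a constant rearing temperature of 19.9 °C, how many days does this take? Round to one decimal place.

Daily accumulation = 19.9 − 11.8 = 8.1 DD/day.
Duration = 160 / 8.1 = 19.753 ≈ 19.8 days.

19.8 days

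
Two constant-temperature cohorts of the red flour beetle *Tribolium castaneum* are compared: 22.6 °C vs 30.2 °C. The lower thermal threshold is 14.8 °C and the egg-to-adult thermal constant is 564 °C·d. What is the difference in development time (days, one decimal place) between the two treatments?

At 22.6 °C: 564 / (22.6 − 14.8) = 564 / 7.8 = 72.308 d.
At 30.2 °C: 564 / (30.2 − 14.8) = 564 / 15.4 = 36.623 d.
Difference = |72.308 − 36.623| = 35.684 ≈ 35.7 days.

35.7 days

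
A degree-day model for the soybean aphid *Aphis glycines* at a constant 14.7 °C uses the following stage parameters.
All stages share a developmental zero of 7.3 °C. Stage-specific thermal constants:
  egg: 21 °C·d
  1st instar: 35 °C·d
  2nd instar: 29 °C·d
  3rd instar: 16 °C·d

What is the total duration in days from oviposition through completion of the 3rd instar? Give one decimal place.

13.6 days

Daily accumulation at 14.7 °C = 14.7 − 7.3 = 7.4 DD/day.
Total K = 21 + 35 + 29 + 16 = 101 DD.
Total duration = 101 / 7.4 = 13.649 ≈ 13.6 days.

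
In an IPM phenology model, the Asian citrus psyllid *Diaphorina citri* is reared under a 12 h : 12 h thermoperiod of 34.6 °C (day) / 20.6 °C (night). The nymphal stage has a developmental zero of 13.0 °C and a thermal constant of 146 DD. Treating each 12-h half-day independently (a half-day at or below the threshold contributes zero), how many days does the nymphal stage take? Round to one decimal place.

Day half: max(0, 34.6 − 13.0) × 0.5 = 21.6 × 0.5 = 10.80 DD.
Night half: max(0, 20.6 − 13.0) × 0.5 = 7.6 × 0.5 = 3.80 DD.
Per 24 h: 14.60 DD/day.
Duration = 146 / 14.60 = 10.000 ≈ 10.0 days.

10.0 days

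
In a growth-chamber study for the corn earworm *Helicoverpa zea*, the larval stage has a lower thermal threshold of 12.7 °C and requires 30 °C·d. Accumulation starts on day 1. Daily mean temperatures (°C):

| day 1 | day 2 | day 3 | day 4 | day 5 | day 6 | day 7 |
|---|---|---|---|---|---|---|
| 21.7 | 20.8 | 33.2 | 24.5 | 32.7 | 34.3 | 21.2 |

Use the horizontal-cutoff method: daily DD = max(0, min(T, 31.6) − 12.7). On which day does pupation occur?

day 3

Daily DD above 12.7 °C (capped at 18.9): 9.0, 8.1, 18.9, 11.8, 18.9, 18.9, 8.5.
Cumulative: 9.0, 17.1, 36.0, 47.8, 66.7, 85.6, 94.1.
The total first reaches 30 DD on day 3.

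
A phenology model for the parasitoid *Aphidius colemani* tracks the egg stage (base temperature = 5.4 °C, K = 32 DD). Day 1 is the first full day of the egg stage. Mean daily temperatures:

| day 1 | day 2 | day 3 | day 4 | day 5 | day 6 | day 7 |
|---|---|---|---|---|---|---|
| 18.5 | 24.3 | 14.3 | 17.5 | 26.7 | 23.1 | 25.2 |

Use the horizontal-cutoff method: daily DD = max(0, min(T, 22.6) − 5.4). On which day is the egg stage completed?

Daily DD above 5.4 °C (capped at 17.2): 13.1, 17.2, 8.9, 12.1, 17.2, 17.2, 17.2.
Cumulative: 13.1, 30.3, 39.2, 51.3, 68.5, 85.7, 102.9.
The total first reaches 32 DD on day 3.

day 3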